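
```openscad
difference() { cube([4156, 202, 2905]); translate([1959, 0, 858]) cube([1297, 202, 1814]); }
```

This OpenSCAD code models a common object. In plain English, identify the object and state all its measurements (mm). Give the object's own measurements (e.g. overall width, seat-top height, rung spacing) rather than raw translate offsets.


A wall 4156 mm long (x), 202 mm thick (y), 2905 mm tall, with a rectangular window opening cut through it. The opening is 1297 mm wide and 1814 mm tall; its sill is at z = 858 mm and its near (−x) edge is 1959 mm from the wall's −x end. The opening passes through the full wall thickness.


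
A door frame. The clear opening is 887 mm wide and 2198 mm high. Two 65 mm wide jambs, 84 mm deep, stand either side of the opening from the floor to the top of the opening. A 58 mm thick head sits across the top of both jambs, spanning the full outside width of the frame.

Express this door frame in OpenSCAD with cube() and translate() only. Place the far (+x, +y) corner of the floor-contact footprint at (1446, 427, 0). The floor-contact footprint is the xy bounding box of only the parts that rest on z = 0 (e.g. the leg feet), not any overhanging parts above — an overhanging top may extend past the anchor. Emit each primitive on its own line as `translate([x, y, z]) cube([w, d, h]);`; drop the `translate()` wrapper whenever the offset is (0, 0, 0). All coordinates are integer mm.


translate([429, 343, 0]) cube([65, 84, 2198]);
translate([1381, 343, 0]) cube([65, 84, 2198]);
translate([429, 343, 2198]) cube([1017, 84, 58]);


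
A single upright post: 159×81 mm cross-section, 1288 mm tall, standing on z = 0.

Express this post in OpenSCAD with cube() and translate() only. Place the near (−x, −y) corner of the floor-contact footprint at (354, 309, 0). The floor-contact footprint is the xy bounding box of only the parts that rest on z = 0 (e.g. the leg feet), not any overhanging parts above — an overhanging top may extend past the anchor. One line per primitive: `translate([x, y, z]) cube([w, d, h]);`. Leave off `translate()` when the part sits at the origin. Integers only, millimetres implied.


translate([354, 309, 0]) cube([159, 81, 1288]);


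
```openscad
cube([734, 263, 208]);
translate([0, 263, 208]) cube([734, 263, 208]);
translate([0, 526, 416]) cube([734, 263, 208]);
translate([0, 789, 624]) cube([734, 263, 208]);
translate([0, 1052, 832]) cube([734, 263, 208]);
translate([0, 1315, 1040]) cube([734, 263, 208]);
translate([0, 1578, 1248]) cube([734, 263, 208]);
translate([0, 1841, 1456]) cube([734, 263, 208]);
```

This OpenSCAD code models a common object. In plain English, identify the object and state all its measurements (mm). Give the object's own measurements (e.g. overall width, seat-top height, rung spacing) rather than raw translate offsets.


A straight staircase of 8 solid steps. Each step is 734 mm wide (x), 263 mm deep (y, the going) and 208 mm tall (the rise). The first step rests on the floor; each subsequent step sits one going further in +y and one rise higher in +z, directly behind and above the previous step with no overlap.


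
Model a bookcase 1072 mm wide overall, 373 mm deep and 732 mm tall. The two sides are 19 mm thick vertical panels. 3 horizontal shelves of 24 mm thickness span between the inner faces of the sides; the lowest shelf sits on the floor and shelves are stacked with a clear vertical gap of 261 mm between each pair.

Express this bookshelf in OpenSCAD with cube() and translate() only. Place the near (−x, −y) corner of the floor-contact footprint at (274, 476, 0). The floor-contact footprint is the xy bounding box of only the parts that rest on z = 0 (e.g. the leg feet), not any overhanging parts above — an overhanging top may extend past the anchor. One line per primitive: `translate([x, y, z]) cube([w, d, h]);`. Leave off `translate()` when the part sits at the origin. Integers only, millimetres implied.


translate([274, 476, 0]) cube([19, 373, 732]);
translate([1327, 476, 0]) cube([19, 373, 732]);
translate([293, 476, 0]) cube([1034, 373, 24]);
translate([293, 476, 285]) cube([1034, 373, 24]);
translate([293, 476, 570]) cube([1034, 373, 24]);


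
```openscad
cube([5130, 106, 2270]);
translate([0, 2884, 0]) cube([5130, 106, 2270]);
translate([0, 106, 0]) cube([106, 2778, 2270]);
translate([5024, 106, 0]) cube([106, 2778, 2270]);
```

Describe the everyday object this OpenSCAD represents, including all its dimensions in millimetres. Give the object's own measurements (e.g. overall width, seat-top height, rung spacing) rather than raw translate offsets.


The wall frame of a small rectangular building: four walls, each 2270 mm tall and 106 mm thick, enclosing a footprint 5130 mm (x) by 2990 mm (y) outside-to-outside, with no floor or roof. The front and back walls (the −y and +y sides) span the full width; the two side walls fit between them.


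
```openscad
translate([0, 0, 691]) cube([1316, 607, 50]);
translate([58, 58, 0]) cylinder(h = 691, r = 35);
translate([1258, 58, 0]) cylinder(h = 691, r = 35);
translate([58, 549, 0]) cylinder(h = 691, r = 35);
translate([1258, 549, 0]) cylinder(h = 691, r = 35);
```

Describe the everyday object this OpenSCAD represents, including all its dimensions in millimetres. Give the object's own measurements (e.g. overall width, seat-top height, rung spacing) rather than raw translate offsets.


A rectangular dining table. The top is 1316×607×50 mm with its upper surface at z = 741 mm. It stands on four round legs of 70 mm diameter, each leg's bounding box inset 23 mm from the nearest pair of top edges, running from the floor to the underside of the top.


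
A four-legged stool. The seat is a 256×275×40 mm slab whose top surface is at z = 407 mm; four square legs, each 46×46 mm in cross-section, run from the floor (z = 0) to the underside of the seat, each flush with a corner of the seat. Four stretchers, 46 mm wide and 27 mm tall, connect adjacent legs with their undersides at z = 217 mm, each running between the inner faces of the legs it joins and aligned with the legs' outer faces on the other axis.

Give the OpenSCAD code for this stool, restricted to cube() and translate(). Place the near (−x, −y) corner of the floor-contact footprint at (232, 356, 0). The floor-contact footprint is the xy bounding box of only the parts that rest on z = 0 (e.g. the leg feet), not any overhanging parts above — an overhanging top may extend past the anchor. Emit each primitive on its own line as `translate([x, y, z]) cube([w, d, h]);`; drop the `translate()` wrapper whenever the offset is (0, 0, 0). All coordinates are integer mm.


translate([232, 356, 367]) cube([256, 275, 40]);
translate([232, 356, 0]) cube([46, 46, 367]);
translate([442, 356, 0]) cube([46, 46, 367]);
translate([232, 585, 0]) cube([46, 46, 367]);
translate([442, 585, 0]) cube([46, 46, 367]);
translate([278, 356, 217]) cube([164, 46, 27]);
translate([278, 585, 217]) cube([164, 46, 27]);
translate([232, 402, 217]) cube([46, 183, 27]);
translate([442, 402, 217]) cube([46, 183, 27]);


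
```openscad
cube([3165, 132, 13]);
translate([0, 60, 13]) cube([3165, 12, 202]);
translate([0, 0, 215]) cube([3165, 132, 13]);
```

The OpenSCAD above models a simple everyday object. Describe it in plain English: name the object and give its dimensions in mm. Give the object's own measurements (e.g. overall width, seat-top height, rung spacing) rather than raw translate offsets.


An I-beam lying along x, 3165 mm long. Overall section height 228 mm. Two flanges 132 mm wide (y) and 13 mm thick, one on the floor and one at the top; a web 12 mm thick runs between them, centred on the flange width.


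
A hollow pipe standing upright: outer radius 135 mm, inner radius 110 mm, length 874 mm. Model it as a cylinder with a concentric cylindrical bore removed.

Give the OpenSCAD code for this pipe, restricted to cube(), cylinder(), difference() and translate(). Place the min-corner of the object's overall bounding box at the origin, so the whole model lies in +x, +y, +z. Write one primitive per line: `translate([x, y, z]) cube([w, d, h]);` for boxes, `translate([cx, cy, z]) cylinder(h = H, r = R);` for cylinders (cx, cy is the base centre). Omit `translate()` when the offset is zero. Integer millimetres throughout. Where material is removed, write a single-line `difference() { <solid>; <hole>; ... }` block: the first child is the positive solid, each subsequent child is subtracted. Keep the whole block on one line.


difference() { translate([135, 135, 0]) cylinder(h = 874, r = 135); translate([135, 135, 0]) cylinder(h = 874, r = 110); }


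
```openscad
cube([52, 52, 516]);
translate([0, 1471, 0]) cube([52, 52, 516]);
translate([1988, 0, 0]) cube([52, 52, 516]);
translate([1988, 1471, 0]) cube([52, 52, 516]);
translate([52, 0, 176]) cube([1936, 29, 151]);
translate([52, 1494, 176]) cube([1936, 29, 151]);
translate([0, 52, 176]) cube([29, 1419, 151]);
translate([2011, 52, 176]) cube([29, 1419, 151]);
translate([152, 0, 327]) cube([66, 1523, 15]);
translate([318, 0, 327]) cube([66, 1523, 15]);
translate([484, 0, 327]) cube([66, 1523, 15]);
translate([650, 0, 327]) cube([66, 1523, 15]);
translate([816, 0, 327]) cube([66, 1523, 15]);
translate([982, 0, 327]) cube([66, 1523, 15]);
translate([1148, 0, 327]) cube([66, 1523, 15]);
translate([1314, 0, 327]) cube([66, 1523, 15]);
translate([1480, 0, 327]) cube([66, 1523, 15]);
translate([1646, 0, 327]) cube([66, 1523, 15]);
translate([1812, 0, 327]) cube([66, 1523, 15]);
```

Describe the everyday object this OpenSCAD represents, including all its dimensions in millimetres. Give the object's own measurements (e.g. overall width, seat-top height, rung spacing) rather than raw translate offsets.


A bed frame 2040 mm long (x) by 1523 mm wide (y). Four 52×52 mm corner posts, 516 mm tall, at the corners of the footprint. Four rails of 29 mm thickness and 151 mm height run between adjacent posts with their undersides at z = 176 mm, their outer faces flush with the outside of the frame (the two x-running rails run between the posts' inner faces; the two y-running rails run between the posts' inner faces). 11 slats, each 66 mm wide (x) and 15 mm thick, lie across the top of the two x-running rails, running the full 1523 mm width of the frame in y; along x they sit between the end posts with a 100 mm gap after the −x posts and between neighbouring slats, leaving 110 mm before the +x posts.


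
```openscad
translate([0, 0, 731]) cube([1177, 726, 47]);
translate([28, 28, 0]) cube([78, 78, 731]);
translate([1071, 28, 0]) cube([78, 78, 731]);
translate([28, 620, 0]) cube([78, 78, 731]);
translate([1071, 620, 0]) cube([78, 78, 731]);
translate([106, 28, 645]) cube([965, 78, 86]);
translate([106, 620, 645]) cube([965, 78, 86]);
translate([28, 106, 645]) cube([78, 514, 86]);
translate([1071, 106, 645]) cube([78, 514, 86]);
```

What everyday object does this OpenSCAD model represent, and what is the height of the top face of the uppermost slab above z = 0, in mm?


A table. The table height is 778 mm.

A 1177×726×47 slab sits at z = 731 on four 78 mm square posts — a table. The top surface is at 731 + 47 = 778 mm.


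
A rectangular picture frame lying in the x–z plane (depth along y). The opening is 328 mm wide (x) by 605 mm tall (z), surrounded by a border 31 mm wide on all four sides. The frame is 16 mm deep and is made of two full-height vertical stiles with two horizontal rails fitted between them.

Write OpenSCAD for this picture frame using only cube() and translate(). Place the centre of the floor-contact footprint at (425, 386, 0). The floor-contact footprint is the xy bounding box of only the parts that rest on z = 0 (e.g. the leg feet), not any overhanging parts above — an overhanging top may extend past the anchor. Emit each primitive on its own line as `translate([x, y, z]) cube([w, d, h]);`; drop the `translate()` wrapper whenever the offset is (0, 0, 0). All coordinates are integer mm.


translate([230, 378, 0]) cube([31, 16, 667]);
translate([589, 378, 0]) cube([31, 16, 667]);
translate([261, 378, 0]) cube([328, 16, 31]);
translate([261, 378, 636]) cube([328, 16, 31]);


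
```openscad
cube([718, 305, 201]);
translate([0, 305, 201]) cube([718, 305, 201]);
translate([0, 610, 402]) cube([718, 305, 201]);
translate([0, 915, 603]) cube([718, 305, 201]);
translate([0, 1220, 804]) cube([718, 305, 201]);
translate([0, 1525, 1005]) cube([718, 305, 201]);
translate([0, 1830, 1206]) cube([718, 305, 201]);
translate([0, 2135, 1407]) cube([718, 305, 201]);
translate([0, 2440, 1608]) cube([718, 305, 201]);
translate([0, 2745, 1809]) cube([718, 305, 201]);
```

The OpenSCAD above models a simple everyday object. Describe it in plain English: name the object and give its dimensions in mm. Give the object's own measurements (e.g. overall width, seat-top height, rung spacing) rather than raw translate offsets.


A straight staircase of 10 solid steps. Each step is 718 mm wide (x), 305 mm deep (y, the going) and 201 mm tall (the rise). The first step rests on the floor; each subsequent step sits one going further in +y and one rise higher in +z, directly behind and above the previous step with no overlap.


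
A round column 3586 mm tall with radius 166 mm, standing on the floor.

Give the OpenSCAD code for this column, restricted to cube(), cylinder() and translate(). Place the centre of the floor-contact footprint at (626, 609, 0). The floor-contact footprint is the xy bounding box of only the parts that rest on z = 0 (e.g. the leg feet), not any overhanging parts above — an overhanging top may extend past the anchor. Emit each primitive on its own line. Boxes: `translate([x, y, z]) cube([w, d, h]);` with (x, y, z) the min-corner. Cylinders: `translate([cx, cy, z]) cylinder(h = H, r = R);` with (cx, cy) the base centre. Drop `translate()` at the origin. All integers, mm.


translate([626, 609, 0]) cylinder(h = 3586, r = 166);


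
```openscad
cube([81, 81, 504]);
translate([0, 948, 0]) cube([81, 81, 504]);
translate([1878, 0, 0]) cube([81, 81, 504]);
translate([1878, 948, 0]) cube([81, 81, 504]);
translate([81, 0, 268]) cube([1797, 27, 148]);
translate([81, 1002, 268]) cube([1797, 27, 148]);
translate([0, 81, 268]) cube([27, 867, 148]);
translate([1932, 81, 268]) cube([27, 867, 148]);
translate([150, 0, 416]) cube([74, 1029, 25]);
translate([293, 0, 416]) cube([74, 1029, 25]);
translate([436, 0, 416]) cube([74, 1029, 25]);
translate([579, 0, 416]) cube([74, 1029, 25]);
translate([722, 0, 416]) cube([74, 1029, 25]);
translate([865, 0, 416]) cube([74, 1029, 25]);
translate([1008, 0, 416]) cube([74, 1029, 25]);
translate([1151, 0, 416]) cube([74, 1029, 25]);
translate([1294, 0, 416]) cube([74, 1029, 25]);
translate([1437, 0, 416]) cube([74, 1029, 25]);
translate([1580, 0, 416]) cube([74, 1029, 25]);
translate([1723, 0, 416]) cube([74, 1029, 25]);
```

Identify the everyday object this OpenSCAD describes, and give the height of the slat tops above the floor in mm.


A bed frame. The slat-top height is 441 mm.

Four posts, four rails, and a row of slats — a bed frame. Slats sit on the rails at z = 268 + 148 = 416; with slat thickness 25, the top is 441 mm.


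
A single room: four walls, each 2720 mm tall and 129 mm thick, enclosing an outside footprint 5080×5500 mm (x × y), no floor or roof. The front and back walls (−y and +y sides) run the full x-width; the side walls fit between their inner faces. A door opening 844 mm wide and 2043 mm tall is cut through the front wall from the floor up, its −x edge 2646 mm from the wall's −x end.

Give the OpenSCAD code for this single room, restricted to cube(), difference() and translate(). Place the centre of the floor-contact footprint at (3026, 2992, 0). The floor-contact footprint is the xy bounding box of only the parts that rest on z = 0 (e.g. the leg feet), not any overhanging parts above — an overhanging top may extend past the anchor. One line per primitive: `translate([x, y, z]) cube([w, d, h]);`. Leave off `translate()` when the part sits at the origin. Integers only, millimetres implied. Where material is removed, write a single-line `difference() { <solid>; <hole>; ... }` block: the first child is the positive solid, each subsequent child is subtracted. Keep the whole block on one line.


difference() { translate([486, 242, 0]) cube([5080, 129, 2720]); translate([3132, 242, 0]) cube([844, 129, 2043]); }
translate([486, 5613, 0]) cube([5080, 129, 2720]);
translate([486, 371, 0]) cube([129, 5242, 2720]);
translate([5437, 371, 0]) cube([129, 5242, 2720]);


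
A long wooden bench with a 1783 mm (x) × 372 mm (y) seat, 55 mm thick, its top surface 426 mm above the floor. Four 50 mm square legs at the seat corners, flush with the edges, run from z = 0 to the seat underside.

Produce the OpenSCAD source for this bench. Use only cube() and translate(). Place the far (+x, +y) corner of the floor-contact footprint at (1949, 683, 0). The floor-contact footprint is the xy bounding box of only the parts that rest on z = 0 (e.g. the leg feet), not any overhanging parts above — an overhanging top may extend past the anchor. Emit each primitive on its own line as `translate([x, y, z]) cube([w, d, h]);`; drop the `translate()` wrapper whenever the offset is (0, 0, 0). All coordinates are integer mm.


// leg_h = 426 − 55 = 371
translate([166, 311, 371]) cube([1783, 372, 55]);
translate([166, 311, 0]) cube([50, 50, 371]);
translate([166, 633, 0]) cube([50, 50, 371]);
translate([1899, 311, 0]) cube([50, 50, 371]);
translate([1899, 633, 0]) cube([50, 50, 371]);


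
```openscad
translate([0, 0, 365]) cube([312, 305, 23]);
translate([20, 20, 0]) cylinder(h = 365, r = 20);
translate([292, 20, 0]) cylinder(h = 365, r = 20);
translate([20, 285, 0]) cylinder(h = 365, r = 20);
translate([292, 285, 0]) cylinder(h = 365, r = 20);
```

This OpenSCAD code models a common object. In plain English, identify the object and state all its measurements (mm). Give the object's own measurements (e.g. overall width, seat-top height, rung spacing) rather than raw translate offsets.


A four-legged stool. The seat is a 312×305×23 mm slab whose top surface is at z = 388 mm; four round legs, each 40 mm in diameter, run from the floor (z = 0) to the underside of the seat, each leg's axis is inset half a diameter from the nearest pair of seat edges (so the leg's bounding box is flush with the corner).


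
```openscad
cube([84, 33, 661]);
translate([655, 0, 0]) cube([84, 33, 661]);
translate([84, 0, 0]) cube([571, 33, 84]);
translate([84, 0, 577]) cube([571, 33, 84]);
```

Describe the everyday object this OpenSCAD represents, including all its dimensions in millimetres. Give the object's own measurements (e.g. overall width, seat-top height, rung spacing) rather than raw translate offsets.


A rectangular picture frame lying in the x–z plane (depth along y). The opening is 571 mm wide (x) by 493 mm tall (z), surrounded by a border 84 mm wide on all four sides. The frame is 33 mm deep and is made of two full-height vertical stiles with two horizontal rails fitted between them.


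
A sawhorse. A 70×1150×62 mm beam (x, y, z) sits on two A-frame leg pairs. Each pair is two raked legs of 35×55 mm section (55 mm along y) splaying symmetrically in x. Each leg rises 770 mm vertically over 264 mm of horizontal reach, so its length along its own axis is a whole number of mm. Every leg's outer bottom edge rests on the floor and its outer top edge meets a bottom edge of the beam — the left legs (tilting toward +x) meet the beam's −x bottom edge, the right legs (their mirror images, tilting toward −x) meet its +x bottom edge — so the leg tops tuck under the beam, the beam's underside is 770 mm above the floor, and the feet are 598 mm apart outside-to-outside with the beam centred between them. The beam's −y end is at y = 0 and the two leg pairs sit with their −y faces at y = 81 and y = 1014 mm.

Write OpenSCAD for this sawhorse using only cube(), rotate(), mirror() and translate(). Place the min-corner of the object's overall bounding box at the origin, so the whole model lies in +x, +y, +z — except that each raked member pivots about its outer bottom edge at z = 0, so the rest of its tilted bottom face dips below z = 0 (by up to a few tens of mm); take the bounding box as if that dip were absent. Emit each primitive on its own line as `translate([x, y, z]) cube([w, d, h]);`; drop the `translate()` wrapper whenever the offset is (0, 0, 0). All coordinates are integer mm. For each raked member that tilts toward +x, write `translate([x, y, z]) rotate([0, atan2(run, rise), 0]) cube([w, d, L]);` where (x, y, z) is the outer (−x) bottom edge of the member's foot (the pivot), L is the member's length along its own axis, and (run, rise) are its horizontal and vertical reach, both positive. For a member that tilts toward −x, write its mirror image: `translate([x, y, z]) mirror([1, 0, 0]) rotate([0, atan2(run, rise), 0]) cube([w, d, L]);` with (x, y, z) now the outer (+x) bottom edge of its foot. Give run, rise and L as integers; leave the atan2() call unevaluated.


translate([264, 0, 770]) cube([70, 1150, 62]);
translate([0, 81, 0]) rotate([0, atan2(264, 770), 0]) cube([35, 55, 814]);
translate([598, 81, 0]) mirror([1, 0, 0]) rotate([0, atan2(264, 770), 0]) cube([35, 55, 814]);
translate([0, 1014, 0]) rotate([0, atan2(264, 770), 0]) cube([35, 55, 814]);
translate([598, 1014, 0]) mirror([1, 0, 0]) rotate([0, atan2(264, 770), 0]) cube([35, 55, 814]);


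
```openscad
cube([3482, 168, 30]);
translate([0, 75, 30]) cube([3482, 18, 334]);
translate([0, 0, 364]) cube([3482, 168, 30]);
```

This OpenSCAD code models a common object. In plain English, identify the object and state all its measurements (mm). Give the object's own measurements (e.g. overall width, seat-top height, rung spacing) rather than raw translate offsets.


An I-beam lying along x, 3482 mm long. Overall section height 394 mm. Two flanges 168 mm wide (y) and 30 mm thick, one on the floor and one at the top; a web 18 mm thick runs between them, centred on the flange width.


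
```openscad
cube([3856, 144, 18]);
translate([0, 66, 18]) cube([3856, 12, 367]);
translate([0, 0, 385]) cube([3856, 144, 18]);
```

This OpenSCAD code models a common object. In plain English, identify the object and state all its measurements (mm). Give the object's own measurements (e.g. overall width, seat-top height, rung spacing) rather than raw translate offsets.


An I-beam lying along x, 3856 mm long. Overall section height 403 mm. Two flanges 144 mm wide (y) and 18 mm thick, one on the floor and one at the top; a web 12 mm thick runs between them, centred on the flange width.


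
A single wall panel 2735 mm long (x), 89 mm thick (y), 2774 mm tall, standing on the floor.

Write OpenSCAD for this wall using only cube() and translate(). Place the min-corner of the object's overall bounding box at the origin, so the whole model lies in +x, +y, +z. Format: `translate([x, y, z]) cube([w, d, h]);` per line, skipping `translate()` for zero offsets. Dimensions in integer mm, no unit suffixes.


cube([2735, 89, 2774]);


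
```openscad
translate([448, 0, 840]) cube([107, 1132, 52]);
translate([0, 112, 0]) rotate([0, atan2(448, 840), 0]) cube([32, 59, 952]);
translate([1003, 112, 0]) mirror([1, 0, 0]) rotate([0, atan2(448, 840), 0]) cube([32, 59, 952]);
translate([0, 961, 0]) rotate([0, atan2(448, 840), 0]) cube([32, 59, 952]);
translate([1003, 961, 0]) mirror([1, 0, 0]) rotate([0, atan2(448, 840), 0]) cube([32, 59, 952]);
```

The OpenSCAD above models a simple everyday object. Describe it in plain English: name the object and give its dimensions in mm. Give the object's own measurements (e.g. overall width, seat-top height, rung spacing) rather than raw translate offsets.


A sawhorse. A 107×1132×52 mm beam (x, y, z) sits on two A-frame leg pairs. Each pair is two raked legs of 32×59 mm section (59 mm along y) splaying symmetrically in x. Each leg rises 840 mm vertically over 448 mm of horizontal reach and is 952 mm long along its own axis. Every leg's outer bottom edge rests on the floor and its outer top edge meets a bottom edge of the beam — the left legs (tilting toward +x) meet the beam's −x bottom edge, the right legs (their mirror images, tilting toward −x) meet its +x bottom edge — so the leg tops tuck under the beam, the beam's underside is 840 mm above the floor, and the feet are 1003 mm apart outside-to-outside with the beam centred between them. The two leg pairs are set in 112 mm from either end of the beam.


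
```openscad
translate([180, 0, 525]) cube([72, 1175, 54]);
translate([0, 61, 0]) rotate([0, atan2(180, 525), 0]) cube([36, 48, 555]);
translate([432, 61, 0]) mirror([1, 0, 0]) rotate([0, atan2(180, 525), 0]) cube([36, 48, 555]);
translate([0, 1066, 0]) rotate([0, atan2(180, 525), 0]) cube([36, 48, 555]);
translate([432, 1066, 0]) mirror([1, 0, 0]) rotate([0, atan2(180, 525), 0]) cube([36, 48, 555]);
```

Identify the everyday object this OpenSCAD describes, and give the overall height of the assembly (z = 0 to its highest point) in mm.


A sawhorse. The overall height is 579 mm.

A beam across two mirrored pairs of raked legs — a sawhorse. The beam's underside is at z = 525 (matching the legs' vertical rise in atan2(180, 525)) and the beam is 54 mm tall, so its top is at 525 + 54 = 579 mm. The raked legs top out at the beam's underside, so that is the highest point.


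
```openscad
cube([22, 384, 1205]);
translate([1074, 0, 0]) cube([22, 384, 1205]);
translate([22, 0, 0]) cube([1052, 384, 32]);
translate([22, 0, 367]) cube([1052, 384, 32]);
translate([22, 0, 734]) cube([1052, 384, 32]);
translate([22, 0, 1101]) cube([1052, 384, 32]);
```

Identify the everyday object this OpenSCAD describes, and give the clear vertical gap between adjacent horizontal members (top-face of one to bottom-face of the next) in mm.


A bookshelf. The clear shelf gap is 335 mm.

Two tall side panels with 4 horizontal boards between them — a bookshelf. The first two shelf undersides are at z = 0 and z = 367; with shelf thickness 32, the clear gap is 367 − 0 − 32 = 335 mm.


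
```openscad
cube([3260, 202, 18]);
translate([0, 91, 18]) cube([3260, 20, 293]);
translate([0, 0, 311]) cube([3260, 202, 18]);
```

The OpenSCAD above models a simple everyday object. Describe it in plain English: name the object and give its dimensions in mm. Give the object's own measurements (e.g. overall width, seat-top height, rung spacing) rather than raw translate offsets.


An I-beam lying along x, 3260 mm long. Overall section height 329 mm. Two flanges 202 mm wide (y) and 18 mm thick, one on the floor and one at the top; a web 20 mm thick runs between them, centred on the flange width.


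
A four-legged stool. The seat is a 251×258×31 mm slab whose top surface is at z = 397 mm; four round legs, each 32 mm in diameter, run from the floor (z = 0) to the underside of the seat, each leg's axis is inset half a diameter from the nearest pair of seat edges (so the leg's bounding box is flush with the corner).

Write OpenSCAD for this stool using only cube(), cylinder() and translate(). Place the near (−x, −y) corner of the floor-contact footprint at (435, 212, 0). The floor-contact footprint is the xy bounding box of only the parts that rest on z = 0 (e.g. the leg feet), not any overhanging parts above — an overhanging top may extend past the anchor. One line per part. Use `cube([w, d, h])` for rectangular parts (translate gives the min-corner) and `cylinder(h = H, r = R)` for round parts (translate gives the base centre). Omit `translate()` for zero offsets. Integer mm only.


// leg_h = 397 - 31 = 366
translate([435, 212, 366]) cube([251, 258, 31]);
translate([451, 228, 0]) cylinder(h = 366, r = 16);
translate([670, 228, 0]) cylinder(h = 366, r = 16);
translate([451, 454, 0]) cylinder(h = 366, r = 16);
translate([670, 454, 0]) cylinder(h = 366, r = 16);


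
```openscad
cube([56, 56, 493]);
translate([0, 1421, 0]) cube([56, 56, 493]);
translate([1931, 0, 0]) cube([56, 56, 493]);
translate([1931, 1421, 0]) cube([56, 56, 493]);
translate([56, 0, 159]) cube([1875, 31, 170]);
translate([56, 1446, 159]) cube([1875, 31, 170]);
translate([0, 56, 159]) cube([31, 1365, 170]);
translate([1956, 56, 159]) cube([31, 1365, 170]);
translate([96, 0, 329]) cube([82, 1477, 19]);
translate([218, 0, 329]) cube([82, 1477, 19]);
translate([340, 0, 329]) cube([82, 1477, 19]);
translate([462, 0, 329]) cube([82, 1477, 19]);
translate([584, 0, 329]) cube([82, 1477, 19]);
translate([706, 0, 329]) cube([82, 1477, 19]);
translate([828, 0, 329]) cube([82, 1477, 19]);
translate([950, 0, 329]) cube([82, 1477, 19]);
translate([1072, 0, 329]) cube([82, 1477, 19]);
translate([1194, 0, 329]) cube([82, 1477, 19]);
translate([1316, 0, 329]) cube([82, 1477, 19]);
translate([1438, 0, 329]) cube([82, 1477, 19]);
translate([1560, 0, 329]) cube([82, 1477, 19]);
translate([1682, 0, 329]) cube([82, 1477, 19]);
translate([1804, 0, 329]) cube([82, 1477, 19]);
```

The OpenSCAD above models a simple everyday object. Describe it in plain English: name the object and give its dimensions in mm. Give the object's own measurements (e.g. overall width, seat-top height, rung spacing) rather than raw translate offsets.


A bed frame 1987 mm long (x) by 1477 mm wide (y). Four 56×56 mm corner posts, 493 mm tall, at the corners of the footprint. Four rails of 31 mm thickness and 170 mm height run between adjacent posts with their undersides at z = 159 mm, their outer faces flush with the outside of the frame (the two x-running rails run between the posts' inner faces; the two y-running rails run between the posts' inner faces). 15 slats, each 82 mm wide (x) and 19 mm thick, lie across the top of the two x-running rails, running the full 1477 mm width of the frame in y; along x they sit between the end posts with a 40 mm gap after the −x posts and between neighbouring slats, leaving 45 mm before the +x posts.


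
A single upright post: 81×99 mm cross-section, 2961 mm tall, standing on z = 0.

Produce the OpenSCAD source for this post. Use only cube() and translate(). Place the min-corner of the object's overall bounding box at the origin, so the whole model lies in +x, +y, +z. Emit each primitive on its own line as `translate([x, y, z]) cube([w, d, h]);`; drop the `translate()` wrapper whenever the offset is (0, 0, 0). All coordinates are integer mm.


cube([81, 99, 2961]);


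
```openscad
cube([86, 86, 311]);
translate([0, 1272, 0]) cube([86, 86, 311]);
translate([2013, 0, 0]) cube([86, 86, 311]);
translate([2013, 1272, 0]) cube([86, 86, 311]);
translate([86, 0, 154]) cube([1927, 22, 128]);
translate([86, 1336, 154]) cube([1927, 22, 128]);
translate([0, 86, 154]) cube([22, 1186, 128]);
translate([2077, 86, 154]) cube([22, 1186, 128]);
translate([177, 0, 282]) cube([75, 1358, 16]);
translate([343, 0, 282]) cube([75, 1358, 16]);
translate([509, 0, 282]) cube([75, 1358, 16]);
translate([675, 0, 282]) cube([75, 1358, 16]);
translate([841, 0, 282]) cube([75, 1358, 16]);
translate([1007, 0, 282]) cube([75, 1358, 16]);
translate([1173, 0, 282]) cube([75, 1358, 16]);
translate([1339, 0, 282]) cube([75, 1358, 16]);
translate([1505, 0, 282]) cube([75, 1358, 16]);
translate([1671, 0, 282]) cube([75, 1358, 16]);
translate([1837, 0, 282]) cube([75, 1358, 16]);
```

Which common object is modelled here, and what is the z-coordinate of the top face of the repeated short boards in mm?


A bed frame. The slat-top height is 298 mm.

Four posts, four rails, and a row of slats — a bed frame. Slats sit on the rails at z = 154 + 128 = 282; with slat thickness 16, the top is 298 mm.


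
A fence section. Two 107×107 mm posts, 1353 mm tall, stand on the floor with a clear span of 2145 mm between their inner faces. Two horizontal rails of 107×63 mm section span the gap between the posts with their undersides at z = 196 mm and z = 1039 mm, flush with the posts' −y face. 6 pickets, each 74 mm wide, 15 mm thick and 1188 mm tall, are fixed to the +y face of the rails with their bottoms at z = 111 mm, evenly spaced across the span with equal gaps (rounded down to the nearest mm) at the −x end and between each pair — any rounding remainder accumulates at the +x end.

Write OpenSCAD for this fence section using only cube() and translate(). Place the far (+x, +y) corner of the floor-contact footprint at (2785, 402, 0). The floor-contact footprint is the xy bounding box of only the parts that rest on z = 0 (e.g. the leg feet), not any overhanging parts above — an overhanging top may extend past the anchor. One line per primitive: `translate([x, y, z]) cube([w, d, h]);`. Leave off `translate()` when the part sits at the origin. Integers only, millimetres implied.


translate([426, 295, 0]) cube([107, 107, 1353]);
translate([2678, 295, 0]) cube([107, 107, 1353]);
translate([533, 295, 196]) cube([2145, 107, 63]);
translate([533, 295, 1039]) cube([2145, 107, 63]);
translate([776, 402, 111]) cube([74, 15, 1188]);
translate([1093, 402, 111]) cube([74, 15, 1188]);
translate([1410, 402, 111]) cube([74, 15, 1188]);
translate([1727, 402, 111]) cube([74, 15, 1188]);
translate([2044, 402, 111]) cube([74, 15, 1188]);
translate([2361, 402, 111]) cube([74, 15, 1188]);


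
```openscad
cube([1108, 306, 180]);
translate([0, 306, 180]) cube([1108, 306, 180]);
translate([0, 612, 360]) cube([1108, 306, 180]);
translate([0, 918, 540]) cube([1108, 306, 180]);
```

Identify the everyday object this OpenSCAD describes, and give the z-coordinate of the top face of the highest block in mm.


A staircase. The total rise is 720 mm.

4 identical blocks, each offset up and back from the previous — a staircase. Each step is 180 mm tall and there are 4 of them, so the total rise is 4 × 180 = 720 mm.


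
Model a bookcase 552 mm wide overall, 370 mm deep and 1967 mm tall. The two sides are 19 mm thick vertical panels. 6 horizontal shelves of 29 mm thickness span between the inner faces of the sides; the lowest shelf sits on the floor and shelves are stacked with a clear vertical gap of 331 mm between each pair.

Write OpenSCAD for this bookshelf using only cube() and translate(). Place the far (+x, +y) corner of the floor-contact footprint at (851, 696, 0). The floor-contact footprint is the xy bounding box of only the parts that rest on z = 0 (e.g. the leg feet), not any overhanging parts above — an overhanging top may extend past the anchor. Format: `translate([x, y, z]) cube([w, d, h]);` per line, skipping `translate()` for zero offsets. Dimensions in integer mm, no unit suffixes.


translate([299, 326, 0]) cube([19, 370, 1967]);
translate([832, 326, 0]) cube([19, 370, 1967]);
translate([318, 326, 0]) cube([514, 370, 29]);
translate([318, 326, 360]) cube([514, 370, 29]);
translate([318, 326, 720]) cube([514, 370, 29]);
translate([318, 326, 1080]) cube([514, 370, 29]);
translate([318, 326, 1440]) cube([514, 370, 29]);
translate([318, 326, 1800]) cube([514, 370, 29]);


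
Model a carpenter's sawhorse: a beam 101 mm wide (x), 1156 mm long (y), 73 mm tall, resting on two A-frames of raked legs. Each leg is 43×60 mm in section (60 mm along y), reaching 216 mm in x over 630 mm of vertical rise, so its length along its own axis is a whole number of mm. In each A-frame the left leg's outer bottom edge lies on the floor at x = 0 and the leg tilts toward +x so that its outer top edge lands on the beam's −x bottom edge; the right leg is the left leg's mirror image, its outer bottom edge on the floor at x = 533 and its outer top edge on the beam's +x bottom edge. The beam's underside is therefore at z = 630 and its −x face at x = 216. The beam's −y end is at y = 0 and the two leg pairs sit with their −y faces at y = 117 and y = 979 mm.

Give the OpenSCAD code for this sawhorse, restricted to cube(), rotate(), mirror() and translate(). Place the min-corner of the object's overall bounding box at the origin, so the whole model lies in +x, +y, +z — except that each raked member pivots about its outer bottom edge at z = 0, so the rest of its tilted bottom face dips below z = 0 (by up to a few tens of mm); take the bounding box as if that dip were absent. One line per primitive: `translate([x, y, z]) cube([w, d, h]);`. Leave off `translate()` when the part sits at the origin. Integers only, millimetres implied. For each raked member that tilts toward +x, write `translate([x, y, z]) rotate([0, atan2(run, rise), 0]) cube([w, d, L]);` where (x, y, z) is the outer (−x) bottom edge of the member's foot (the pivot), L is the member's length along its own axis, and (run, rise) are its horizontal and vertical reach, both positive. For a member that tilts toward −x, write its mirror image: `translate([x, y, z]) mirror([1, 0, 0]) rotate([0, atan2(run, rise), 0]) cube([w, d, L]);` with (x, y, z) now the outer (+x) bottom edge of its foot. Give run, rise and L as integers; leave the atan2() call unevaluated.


// leg length = √(216² + 630²) = 666
// right-leg outer foot x = 2·216 + 101 = 533
// beam min-corner = (216, 0, 630)
translate([216, 0, 630]) cube([101, 1156, 73]);
translate([0, 117, 0]) rotate([0, atan2(216, 630), 0]) cube([43, 60, 666]);
translate([533, 117, 0]) mirror([1, 0, 0]) rotate([0, atan2(216, 630), 0]) cube([43, 60, 666]);
translate([0, 979, 0]) rotate([0, atan2(216, 630), 0]) cube([43, 60, 666]);
translate([533, 979, 0]) mirror([1, 0, 0]) rotate([0, atan2(216, 630), 0]) cube([43, 60, 666]);


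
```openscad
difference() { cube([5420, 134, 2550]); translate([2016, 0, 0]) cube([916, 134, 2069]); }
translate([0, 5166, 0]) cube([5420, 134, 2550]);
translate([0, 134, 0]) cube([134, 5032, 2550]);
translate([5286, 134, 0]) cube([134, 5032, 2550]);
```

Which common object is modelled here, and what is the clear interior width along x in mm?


A single room. The interior width is 5152 mm.

Four walls enclosing a rectangle with a door in the front wall — a room. Outside width 5420 minus two 134 mm walls gives 5152 mm.


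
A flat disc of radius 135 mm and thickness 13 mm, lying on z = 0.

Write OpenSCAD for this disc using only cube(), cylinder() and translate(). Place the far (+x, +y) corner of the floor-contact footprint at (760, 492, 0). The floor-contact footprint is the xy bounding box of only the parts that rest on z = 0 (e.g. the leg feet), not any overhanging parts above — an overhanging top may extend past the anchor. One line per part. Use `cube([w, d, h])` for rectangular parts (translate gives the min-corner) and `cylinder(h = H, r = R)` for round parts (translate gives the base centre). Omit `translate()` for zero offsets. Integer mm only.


translate([625, 357, 0]) cylinder(h = 13, r = 135);


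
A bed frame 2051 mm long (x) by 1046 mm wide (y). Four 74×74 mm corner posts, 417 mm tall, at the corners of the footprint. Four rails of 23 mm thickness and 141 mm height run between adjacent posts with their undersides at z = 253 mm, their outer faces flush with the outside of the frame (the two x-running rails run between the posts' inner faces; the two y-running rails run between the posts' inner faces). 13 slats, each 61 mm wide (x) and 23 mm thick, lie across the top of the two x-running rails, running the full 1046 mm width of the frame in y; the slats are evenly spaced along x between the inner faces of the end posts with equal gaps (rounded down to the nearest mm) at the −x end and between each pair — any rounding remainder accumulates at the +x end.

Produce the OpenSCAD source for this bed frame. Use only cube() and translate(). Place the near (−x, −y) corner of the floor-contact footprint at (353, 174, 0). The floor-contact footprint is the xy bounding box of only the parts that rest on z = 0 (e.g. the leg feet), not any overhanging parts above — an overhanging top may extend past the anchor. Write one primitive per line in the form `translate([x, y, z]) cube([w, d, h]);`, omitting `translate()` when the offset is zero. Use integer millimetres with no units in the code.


translate([353, 174, 0]) cube([74, 74, 417]);
translate([353, 1146, 0]) cube([74, 74, 417]);
translate([2330, 174, 0]) cube([74, 74, 417]);
translate([2330, 1146, 0]) cube([74, 74, 417]);
translate([427, 174, 253]) cube([1903, 23, 141]);
translate([427, 1197, 253]) cube([1903, 23, 141]);
translate([353, 248, 253]) cube([23, 898, 141]);
translate([2381, 248, 253]) cube([23, 898, 141]);
translate([506, 174, 394]) cube([61, 1046, 23]);
translate([646, 174, 394]) cube([61, 1046, 23]);
translate([786, 174, 394]) cube([61, 1046, 23]);
translate([926, 174, 394]) cube([61, 1046, 23]);
translate([1066, 174, 394]) cube([61, 1046, 23]);
translate([1206, 174, 394]) cube([61, 1046, 23]);
translate([1346, 174, 394]) cube([61, 1046, 23]);
translate([1486, 174, 394]) cube([61, 1046, 23]);
translate([1626, 174, 394]) cube([61, 1046, 23]);
translate([1766, 174, 394]) cube([61, 1046, 23]);
translate([1906, 174, 394]) cube([61, 1046, 23]);
translate([2046, 174, 394]) cube([61, 1046, 23]);
translate([2186, 174, 394]) cube([61, 1046, 23]);
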